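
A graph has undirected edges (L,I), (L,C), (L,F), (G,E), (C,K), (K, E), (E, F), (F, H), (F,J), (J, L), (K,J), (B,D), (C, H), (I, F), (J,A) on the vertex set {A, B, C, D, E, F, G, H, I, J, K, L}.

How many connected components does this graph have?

2

From A: component {A, C, E, F, G, H, I, J, K, L}.
From B: component {B, D}.
That's 2 components.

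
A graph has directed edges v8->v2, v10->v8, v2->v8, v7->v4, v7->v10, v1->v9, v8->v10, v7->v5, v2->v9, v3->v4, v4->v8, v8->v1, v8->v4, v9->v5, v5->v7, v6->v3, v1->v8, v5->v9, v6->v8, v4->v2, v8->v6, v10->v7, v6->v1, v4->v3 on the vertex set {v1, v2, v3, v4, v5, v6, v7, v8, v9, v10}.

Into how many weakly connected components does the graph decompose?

From v1: component {v1, v2, v3, v4, v5, v6, v7, v8, v9, v10}.
That's 1 component.

1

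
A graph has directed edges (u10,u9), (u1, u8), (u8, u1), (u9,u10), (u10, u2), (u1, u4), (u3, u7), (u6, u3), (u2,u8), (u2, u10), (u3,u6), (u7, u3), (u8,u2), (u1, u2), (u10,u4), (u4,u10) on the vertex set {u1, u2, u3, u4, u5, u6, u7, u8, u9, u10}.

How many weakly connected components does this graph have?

3

From u1: component {u1, u2, u4, u8, u9, u10}.
From u3: component {u3, u6, u7}.
From u5: component {u5}.
That's 3 components.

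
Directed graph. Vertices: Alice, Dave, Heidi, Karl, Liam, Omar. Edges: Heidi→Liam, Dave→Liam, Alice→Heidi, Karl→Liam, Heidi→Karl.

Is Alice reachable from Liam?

Liam has no outgoing edges, so nothing is reachable from it.

No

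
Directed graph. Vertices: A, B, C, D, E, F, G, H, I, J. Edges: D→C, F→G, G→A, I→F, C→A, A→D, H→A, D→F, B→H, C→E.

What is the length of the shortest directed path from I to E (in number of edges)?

Distance 0: I.
Distance 1: F.
Distance 2: G.
Distance 3: A.
Distance 4: D.
Distance 5: C.
Distance 6: E — contains E.

6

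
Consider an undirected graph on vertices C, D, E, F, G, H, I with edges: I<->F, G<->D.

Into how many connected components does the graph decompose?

From C: component {C}.
From D: component {D, G}.
From E: component {E}.
From F: component {F, I}.
From H: component {H}.
That's 5 components.

5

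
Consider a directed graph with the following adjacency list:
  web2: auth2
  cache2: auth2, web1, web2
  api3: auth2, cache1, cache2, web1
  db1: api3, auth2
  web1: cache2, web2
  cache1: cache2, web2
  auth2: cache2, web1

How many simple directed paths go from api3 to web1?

api3→auth2→cache2→web1
api3→auth2→web1
api3→cache1→cache2→auth2→web1
api3→cache1→cache2→web1
api3→cache1→cache2→web2→auth2→web1
api3→cache1→web2→auth2→cache2→web1
api3→cache1→web2→auth2→web1
api3→cache2→auth2→web1
api3→cache2→web1
api3→cache2→web2→auth2→web1
api3→web1

11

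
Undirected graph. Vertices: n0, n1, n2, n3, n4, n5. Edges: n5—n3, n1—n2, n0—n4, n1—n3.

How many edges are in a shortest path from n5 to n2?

Distance 0: n5.
Distance 1: n3.
Distance 2: n1.
Distance 3: n2 — contains n2.

3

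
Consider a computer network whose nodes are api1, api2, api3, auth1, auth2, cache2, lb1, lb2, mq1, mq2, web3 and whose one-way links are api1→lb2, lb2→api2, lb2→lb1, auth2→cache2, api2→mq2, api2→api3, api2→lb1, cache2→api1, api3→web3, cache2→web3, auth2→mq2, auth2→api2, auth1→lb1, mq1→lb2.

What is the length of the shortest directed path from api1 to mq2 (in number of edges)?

Distance 0: api1.
Distance 1: lb2.
Distance 2: api2, lb1.
Distance 3: api3, mq2 — contains mq2.

3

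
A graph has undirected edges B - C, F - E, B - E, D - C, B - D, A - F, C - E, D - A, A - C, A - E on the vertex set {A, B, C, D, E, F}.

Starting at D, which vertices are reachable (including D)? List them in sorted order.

Start at D.
Its neighbours: A, B, C.
Then their neighbours: E, F.
Every vertex is now reached.

A, B, C, D, E, F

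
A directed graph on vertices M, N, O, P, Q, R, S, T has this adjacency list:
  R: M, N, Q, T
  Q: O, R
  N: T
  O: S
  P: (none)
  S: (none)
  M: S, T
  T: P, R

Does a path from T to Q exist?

Explore from T.
Distance 1: reach P, R.
Distance 2: reach M, N, Q.
Found Q.

Yes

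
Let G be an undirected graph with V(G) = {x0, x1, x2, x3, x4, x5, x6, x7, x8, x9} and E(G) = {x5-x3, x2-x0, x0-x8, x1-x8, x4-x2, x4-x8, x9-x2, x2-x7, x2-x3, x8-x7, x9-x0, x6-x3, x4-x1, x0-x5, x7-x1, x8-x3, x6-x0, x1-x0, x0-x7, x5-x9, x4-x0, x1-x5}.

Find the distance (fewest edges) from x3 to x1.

Distance 0: x3.
Distance 1: x2, x5, x6, x8.
Distance 2: x0, x1, x4, x7, x9 — contains x1.

2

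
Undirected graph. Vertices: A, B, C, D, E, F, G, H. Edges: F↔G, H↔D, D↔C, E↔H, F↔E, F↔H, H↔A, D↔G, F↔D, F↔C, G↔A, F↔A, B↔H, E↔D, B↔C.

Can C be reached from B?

Yes

Explore from B.
Distance 1: reach C, H.
Found C.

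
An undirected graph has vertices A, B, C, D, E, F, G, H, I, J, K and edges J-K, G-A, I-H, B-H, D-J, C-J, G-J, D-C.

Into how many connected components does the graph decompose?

4

From A: component {A, C, D, G, J, K}.
From B: component {B, H, I}.
From E: component {E}.
From F: component {F}.
That's 4 components.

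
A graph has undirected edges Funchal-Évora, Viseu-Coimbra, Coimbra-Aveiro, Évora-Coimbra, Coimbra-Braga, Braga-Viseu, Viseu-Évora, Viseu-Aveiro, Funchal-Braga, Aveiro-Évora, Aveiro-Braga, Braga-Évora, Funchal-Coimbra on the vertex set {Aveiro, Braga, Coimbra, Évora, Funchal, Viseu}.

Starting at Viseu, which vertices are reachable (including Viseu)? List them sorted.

Start at Viseu.
Its neighbours: Aveiro, Braga, Coimbra, Évora.
Then their neighbours: Funchal.
Every vertex is now reached.

Aveiro, Braga, Coimbra, Évora, Funchal, Viseu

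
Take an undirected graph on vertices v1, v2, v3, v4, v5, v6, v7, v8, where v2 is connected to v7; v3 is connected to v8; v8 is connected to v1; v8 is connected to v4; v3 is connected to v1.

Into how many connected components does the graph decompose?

4

From v1: component {v1, v3, v4, v8}.
From v2: component {v2, v7}.
From v5: component {v5}.
From v6: component {v6}.
That's 4 components.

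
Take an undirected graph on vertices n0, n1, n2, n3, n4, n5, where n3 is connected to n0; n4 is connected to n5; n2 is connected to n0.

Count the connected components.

3

From n0: component {n0, n2, n3}.
From n1: component {n1}.
From n4: component {n4, n5}.
That's 3 components.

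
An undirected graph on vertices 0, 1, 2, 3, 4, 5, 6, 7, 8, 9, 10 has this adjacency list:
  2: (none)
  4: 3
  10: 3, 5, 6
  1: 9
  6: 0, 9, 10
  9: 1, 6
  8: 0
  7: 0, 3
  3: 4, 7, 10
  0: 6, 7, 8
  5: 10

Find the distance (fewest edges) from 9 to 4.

4

Distance 0: 9.
Distance 1: 1, 6.
Distance 2: 0, 10.
Distance 3: 3, 5, 7, 8.
Distance 4: 4 — contains 4.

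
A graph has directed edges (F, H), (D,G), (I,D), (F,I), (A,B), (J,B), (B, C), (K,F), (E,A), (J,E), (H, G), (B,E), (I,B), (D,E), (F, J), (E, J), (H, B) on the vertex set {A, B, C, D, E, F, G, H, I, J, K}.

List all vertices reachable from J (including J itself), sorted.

Start at J.
Its neighbours: B, E.
Then their neighbours: A, C.
Nothing further is reachable.

A, B, C, E, J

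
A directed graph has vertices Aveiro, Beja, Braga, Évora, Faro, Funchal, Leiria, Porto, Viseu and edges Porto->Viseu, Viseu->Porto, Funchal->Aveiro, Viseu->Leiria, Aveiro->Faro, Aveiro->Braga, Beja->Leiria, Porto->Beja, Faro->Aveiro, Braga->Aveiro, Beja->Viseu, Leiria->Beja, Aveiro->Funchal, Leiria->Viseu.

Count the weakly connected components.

3

From Aveiro: component {Aveiro, Braga, Faro, Funchal}.
From Beja: component {Beja, Leiria, Porto, Viseu}.
From Évora: component {Évora}.
That's 3 components.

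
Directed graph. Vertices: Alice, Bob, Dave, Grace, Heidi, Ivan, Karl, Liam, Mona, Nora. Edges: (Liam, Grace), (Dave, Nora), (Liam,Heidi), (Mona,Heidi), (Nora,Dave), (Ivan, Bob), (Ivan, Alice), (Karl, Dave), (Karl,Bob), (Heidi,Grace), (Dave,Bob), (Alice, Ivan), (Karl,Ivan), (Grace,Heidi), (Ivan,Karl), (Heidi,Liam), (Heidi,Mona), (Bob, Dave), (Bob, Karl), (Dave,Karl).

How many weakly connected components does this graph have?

2

From Alice: component {Alice, Bob, Dave, Ivan, Karl, Nora}.
From Grace: component {Grace, Heidi, Liam, Mona}.
That's 2 components.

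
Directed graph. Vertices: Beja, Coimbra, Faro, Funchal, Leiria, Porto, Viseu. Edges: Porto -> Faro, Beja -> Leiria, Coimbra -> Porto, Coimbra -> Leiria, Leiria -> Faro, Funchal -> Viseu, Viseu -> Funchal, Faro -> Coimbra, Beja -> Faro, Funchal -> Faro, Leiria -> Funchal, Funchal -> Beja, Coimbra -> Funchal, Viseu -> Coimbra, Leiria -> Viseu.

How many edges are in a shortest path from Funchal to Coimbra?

2

Distance 0: Funchal.
Distance 1: Beja, Faro, Viseu.
Distance 2: Coimbra, Leiria — contains Coimbra.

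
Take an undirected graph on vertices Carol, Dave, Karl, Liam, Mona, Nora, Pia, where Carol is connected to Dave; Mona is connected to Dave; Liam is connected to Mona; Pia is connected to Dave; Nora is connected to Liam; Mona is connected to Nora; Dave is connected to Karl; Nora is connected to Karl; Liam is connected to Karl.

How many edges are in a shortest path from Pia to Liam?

Distance 0: Pia.
Distance 1: Dave.
Distance 2: Carol, Karl, Mona.
Distance 3: Liam, Nora — contains Liam.

3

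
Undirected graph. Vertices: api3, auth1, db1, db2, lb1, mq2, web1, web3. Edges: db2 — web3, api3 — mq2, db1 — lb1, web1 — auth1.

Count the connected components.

4

From api3: component {api3, mq2}.
From auth1: component {auth1, web1}.
From db1: component {db1, lb1}.
From db2: component {db2, web3}.
That's 4 components.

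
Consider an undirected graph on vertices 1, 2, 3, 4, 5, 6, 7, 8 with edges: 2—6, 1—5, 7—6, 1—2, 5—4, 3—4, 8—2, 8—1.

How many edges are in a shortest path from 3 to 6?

5

Distance 0: 3.
Distance 1: 4.
Distance 2: 5.
Distance 3: 1.
Distance 4: 2, 8.
Distance 5: 6 — contains 6.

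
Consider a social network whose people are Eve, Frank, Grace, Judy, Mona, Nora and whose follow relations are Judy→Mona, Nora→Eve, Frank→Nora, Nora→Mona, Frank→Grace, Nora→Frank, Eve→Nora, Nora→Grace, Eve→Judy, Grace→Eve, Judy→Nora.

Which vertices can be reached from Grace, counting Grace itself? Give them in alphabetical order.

Start at Grace.
Its neighbours: Eve.
Then their neighbours: Judy, Nora.
Then next layer: Frank, Mona.
Every vertex is now reached.

Eve, Frank, Grace, Judy, Mona, Nora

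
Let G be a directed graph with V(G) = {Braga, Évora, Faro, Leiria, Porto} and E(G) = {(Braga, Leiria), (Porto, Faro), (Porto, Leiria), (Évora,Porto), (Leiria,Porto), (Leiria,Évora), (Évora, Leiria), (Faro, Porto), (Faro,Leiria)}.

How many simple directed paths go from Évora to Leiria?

Évora→Leiria
Évora→Porto→Faro→Leiria
Évora→Porto→Leiria

3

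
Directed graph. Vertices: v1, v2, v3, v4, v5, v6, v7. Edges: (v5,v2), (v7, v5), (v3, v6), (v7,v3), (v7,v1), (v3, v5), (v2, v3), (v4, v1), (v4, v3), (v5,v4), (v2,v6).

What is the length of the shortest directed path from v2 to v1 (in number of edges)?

Distance 0: v2.
Distance 1: v3, v6.
Distance 2: v5.
Distance 3: v4.
Distance 4: v1 — contains v1.

4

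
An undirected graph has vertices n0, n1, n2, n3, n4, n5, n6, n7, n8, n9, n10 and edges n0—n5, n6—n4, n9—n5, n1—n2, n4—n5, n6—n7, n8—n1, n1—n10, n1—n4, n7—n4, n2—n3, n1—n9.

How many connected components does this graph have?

1

From n0: component {n0, n1, n2, n3, n4, n5, n6, n7, n8, n9, n10}.
That's 1 component.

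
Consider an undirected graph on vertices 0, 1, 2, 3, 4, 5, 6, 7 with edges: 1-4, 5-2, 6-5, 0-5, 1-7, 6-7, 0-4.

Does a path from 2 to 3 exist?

No

Explore from 2.
Distance 1: reach 5.
Distance 2: reach 0, 6.
Distance 3: reach 4, 7.
Distance 4: reach 1.
The search is exhausted without reaching 3; it lies in a different component.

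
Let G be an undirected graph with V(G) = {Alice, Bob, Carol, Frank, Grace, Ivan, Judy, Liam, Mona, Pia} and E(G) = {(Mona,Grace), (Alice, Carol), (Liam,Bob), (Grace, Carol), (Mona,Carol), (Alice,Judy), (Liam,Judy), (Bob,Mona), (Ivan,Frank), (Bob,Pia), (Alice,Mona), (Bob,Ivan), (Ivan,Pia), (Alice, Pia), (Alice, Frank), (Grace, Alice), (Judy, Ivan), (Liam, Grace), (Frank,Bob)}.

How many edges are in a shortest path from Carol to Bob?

2

Distance 0: Carol.
Distance 1: Alice, Grace, Mona.
Distance 2: Bob, Frank, Judy, Liam, Pia — contains Bob.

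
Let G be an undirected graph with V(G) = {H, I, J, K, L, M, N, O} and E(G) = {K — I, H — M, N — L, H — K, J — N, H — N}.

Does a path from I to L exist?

Yes

Explore from I.
Distance 1: reach K.
Distance 2: reach H.
Distance 3: reach M, N.
Distance 4: reach J, L.
Found L.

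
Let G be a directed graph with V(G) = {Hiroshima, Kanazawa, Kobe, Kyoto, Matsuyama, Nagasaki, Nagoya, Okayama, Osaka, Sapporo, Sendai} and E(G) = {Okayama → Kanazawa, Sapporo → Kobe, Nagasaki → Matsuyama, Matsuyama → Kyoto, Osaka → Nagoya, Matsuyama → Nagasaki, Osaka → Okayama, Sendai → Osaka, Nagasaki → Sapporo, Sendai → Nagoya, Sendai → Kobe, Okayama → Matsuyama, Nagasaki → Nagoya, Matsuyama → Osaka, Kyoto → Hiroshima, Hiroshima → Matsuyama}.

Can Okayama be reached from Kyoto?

Explore from Kyoto.
Distance 1: reach Hiroshima.
Distance 2: reach Matsuyama.
Distance 3: reach Nagasaki, Osaka.
Distance 4: reach Nagoya, Okayama, Sapporo.
Found Okayama.

Yes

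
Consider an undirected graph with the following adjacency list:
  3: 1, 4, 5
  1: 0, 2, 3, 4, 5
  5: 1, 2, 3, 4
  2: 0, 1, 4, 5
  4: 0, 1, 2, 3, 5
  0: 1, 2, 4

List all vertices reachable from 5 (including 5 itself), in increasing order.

Start at 5.
Its neighbours: 1, 2, 3, 4.
Then their neighbours: 0.
Every vertex is now reached.

0, 1, 2, 3, 4, 5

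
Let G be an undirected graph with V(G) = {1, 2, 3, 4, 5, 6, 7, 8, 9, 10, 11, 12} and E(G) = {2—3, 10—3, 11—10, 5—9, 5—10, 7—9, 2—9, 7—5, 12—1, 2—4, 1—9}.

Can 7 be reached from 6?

No

6 has no edges, so nothing is reachable from it.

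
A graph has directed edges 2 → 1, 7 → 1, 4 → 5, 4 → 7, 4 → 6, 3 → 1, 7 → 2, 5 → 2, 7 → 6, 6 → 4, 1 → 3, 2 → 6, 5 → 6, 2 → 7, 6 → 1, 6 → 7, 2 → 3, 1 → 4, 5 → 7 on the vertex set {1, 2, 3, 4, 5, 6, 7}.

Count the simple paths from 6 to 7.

7

6→1→4→5→2→7
6→1→4→5→7
6→1→4→7
6→4→5→2→7
6→4→5→7
6→4→7
6→7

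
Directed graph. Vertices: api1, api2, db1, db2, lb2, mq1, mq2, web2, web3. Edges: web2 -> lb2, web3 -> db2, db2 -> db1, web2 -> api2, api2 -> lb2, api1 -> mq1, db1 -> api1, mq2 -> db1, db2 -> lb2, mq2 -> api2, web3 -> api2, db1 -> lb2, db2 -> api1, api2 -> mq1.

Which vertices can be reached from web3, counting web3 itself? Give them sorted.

api1, api2, db1, db2, lb2, mq1, web3

Start at web3.
Its neighbours: api2, db2.
Then their neighbours: api1, db1, lb2, mq1.
Nothing further is reachable.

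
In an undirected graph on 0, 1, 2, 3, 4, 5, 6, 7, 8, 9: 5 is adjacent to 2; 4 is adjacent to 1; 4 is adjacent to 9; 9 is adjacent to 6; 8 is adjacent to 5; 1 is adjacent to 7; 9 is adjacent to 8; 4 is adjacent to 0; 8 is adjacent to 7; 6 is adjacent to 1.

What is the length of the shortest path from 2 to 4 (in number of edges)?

Distance 0: 2.
Distance 1: 5.
Distance 2: 8.
Distance 3: 7, 9.
Distance 4: 1, 4, 6 — contains 4.

4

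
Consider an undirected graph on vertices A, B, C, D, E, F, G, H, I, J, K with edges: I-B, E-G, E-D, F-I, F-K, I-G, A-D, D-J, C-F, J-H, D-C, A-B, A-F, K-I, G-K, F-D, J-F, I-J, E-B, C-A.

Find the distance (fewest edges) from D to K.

Distance 0: D.
Distance 1: A, C, E, F, J.
Distance 2: B, G, H, I, K — contains K.

2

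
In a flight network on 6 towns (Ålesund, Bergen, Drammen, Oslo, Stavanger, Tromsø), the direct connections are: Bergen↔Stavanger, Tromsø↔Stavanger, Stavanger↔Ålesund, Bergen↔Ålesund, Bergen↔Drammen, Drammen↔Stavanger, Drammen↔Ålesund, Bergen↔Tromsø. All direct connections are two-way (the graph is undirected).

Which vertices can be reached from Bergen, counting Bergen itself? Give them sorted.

Ålesund, Bergen, Drammen, Stavanger, Tromsø

Start at Bergen.
Its neighbours: Ålesund, Drammen, Stavanger, Tromsø.
Nothing further is reachable.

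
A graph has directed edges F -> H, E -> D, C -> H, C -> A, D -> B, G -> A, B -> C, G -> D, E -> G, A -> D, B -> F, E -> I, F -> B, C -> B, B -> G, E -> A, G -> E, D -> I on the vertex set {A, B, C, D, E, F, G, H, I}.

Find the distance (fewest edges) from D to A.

Distance 0: D.
Distance 1: B, I.
Distance 2: C, F, G.
Distance 3: A, E, H — contains A.

3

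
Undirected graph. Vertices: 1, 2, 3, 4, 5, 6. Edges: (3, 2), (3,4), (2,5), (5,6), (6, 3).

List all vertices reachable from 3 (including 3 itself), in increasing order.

2, 3, 4, 5, 6

Start at 3.
Its neighbours: 2, 4, 6.
Then their neighbours: 5.
Nothing further is reachable.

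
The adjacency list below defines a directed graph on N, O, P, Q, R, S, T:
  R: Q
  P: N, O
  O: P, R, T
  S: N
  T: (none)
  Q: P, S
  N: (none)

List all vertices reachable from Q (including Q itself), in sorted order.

N, O, P, Q, R, S, T

Start at Q.
Its neighbours: P, S.
Then their neighbours: N, O.
Then next layer: R, T.
Every vertex is now reached.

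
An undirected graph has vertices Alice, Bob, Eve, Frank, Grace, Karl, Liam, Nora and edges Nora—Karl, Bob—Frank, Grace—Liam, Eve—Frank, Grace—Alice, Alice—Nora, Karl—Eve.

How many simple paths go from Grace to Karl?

1

Grace–Alice–Nora–Karl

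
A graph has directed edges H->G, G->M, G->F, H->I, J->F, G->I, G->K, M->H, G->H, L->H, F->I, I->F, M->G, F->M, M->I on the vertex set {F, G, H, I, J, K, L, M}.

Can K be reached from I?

Yes

Explore from I.
Distance 1: reach F.
Distance 2: reach M.
Distance 3: reach G, H.
Distance 4: reach K.
Found K.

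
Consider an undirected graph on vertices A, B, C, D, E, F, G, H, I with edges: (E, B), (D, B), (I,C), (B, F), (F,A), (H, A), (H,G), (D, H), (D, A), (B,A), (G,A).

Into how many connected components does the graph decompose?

2

From A: component {A, B, D, E, F, G, H}.
From C: component {C, I}.
That's 2 components.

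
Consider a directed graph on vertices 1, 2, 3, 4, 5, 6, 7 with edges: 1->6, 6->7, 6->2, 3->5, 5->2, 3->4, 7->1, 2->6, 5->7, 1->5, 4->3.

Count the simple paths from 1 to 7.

3

1→5→2→6→7
1→5→7
1→6→7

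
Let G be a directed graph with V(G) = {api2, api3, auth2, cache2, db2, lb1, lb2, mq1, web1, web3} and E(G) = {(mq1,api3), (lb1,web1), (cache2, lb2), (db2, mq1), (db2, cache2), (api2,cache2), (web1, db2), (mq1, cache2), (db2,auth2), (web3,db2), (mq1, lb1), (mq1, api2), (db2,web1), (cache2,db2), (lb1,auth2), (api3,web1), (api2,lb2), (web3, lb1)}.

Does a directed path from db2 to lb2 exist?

Yes

Explore from db2.
Distance 1: reach auth2, cache2, mq1, web1.
Distance 2: reach api2, api3, lb1, lb2.
Found lb2.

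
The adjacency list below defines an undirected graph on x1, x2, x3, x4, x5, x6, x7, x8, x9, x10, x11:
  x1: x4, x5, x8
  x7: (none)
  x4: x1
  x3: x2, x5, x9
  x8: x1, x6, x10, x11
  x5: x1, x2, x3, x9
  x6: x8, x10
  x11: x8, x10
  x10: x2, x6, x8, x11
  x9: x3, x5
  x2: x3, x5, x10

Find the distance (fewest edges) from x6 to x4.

3

Distance 0: x6.
Distance 1: x8, x10.
Distance 2: x1, x2, x11.
Distance 3: x3, x4, x5 — contains x4.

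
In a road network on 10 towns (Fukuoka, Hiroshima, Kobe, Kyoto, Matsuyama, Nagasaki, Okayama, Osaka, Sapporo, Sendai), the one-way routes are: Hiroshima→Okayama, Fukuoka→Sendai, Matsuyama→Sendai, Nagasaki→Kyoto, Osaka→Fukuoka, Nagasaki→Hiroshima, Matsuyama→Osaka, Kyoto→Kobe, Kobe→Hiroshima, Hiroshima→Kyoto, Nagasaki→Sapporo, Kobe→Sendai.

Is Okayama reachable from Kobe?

Explore from Kobe.
Distance 1: reach Hiroshima, Sendai.
Distance 2: reach Kyoto, Okayama.
Found Okayama.

Yes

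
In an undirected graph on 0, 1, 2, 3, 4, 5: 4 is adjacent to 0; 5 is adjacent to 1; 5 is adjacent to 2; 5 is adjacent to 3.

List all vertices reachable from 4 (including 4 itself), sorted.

0, 4

Start at 4.
Its neighbours: 0.
Nothing further is reachable.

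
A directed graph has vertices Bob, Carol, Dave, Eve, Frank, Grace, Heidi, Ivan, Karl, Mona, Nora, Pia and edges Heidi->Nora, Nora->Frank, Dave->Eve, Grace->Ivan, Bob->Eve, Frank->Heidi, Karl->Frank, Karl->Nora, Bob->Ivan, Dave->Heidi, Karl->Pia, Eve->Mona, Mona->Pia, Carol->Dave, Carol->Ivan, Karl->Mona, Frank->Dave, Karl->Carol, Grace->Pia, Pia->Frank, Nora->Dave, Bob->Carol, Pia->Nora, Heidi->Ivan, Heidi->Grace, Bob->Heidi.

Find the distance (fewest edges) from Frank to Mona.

Distance 0: Frank.
Distance 1: Dave, Heidi.
Distance 2: Eve, Grace, Ivan, Nora.
Distance 3: Mona, Pia — contains Mona.

3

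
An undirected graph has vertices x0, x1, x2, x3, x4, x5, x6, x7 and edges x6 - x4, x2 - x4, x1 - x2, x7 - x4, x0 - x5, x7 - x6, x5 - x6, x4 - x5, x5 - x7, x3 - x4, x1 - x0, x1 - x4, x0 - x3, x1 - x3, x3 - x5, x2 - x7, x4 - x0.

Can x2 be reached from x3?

Yes

Explore from x3.
Distance 1: reach x0, x1, x4, x5.
Distance 2: reach x2, x6, x7.
Found x2.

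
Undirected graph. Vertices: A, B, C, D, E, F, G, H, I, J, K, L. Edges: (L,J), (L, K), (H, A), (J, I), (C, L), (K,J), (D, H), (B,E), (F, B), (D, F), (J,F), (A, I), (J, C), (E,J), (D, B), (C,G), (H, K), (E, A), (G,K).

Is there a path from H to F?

Explore from H.
Distance 1: reach A, D, K.
Distance 2: reach B, E, F, G, I, J, L.
Found F.

Yes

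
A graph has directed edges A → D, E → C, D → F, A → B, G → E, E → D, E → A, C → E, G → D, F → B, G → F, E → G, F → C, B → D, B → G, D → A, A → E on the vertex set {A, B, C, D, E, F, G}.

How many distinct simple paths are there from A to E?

A→B→D→F→C→E
A→B→G→D→F→C→E
A→B→G→E
A→B→G→F→C→E
A→D→F→B→G→E
A→D→F→C→E
A→E

7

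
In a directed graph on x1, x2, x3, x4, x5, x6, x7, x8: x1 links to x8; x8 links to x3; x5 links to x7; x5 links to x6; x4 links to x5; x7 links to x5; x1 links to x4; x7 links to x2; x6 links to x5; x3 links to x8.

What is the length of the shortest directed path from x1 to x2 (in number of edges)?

4

Distance 0: x1.
Distance 1: x4, x8.
Distance 2: x3, x5.
Distance 3: x6, x7.
Distance 4: x2 — contains x2.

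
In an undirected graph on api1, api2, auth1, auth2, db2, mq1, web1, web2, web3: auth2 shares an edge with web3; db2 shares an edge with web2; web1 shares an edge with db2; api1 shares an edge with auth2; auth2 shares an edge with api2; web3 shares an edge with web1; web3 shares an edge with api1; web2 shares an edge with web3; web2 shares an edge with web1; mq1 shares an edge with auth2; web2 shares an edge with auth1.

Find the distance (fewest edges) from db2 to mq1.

4

Distance 0: db2.
Distance 1: web1, web2.
Distance 2: auth1, web3.
Distance 3: api1, auth2.
Distance 4: api2, mq1 — contains mq1.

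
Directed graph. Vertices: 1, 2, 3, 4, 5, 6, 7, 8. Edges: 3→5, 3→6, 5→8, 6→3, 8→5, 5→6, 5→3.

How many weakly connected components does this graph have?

5

From 1: component {1}.
From 2: component {2}.
From 3: component {3, 5, 6, 8}.
From 4: component {4}.
From 7: component {7}.
That's 5 components.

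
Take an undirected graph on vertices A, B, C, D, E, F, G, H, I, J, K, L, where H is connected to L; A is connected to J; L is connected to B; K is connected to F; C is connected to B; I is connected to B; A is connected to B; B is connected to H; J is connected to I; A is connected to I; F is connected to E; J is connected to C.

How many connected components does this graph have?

From A: component {A, B, C, H, I, J, L}.
From D: component {D}.
From E: component {E, F, K}.
From G: component {G}.
That's 4 components.

4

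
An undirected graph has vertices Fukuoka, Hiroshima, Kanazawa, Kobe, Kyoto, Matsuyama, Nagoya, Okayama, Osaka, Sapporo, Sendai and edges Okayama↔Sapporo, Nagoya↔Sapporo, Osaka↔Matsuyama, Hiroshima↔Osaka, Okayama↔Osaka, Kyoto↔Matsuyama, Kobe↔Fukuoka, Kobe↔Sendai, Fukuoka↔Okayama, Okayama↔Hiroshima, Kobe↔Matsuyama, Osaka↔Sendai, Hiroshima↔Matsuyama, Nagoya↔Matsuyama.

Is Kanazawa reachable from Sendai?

No

Explore from Sendai.
Distance 1: reach Kobe, Osaka.
Distance 2: reach Fukuoka, Hiroshima, Matsuyama, Okayama.
Distance 3: reach Kyoto, Nagoya, Sapporo.
The search is exhausted without reaching Kanazawa; it lies in a different component.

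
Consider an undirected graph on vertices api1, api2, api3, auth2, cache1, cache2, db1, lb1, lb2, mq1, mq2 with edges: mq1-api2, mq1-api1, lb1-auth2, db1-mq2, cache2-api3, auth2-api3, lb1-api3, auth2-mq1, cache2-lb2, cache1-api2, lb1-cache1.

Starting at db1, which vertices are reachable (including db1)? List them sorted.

Start at db1.
Its neighbours: mq2.
Nothing further is reachable.

db1, mq2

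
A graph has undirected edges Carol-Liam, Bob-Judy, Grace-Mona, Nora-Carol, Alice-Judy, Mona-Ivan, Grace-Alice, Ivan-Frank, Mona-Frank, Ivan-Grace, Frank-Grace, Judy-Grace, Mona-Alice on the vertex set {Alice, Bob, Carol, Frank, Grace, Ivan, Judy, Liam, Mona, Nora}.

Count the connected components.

2

From Alice: component {Alice, Bob, Frank, Grace, Ivan, Judy, Mona}.
From Carol: component {Carol, Liam, Nora}.
That's 2 components.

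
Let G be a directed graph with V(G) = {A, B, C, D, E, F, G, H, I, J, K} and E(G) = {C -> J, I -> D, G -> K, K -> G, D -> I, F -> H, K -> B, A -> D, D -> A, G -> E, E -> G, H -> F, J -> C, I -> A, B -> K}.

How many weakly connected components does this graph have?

4

From A: component {A, D, I}.
From B: component {B, E, G, K}.
From C: component {C, J}.
From F: component {F, H}.
That's 4 components.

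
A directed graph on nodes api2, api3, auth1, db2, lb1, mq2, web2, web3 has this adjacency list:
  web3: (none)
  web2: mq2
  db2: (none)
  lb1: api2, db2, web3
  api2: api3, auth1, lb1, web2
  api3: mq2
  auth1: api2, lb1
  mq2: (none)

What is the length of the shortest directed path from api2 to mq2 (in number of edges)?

2

Distance 0: api2.
Distance 1: api3, auth1, lb1, web2.
Distance 2: db2, mq2, web3 — contains mq2.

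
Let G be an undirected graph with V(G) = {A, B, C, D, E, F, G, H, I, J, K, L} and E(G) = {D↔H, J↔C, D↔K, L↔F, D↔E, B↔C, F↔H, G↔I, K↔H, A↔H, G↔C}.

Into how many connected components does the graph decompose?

2

From A: component {A, D, E, F, H, K, L}.
From B: component {B, C, G, I, J}.
That's 2 components.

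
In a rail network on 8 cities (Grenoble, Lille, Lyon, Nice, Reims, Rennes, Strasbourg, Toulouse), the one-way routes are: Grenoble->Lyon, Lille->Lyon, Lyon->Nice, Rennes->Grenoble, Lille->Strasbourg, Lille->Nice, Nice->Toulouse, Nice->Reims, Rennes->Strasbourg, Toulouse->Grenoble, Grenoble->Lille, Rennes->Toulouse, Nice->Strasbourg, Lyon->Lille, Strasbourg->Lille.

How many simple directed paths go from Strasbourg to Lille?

Strasbourg→Lille

1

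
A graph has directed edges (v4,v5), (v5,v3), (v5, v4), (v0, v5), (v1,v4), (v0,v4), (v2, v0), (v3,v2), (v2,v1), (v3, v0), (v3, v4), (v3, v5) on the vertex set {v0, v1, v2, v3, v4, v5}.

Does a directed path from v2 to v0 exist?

Yes

Explore from v2.
Distance 1: reach v0, v1.
Found v0.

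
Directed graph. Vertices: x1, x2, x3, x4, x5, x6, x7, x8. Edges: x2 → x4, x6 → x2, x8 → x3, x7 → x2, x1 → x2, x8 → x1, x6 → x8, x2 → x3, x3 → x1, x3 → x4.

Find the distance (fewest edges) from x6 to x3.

Distance 0: x6.
Distance 1: x2, x8.
Distance 2: x1, x3, x4 — contains x3.

2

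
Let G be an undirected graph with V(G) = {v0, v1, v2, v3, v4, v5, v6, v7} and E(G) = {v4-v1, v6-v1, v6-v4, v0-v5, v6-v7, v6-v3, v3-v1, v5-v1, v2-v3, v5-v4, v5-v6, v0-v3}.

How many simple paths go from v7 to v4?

11

v7–v6–v1–v3–v0–v5–v4
v7–v6–v1–v4
v7–v6–v1–v5–v4
v7–v6–v3–v0–v5–v1–v4
v7–v6–v3–v0–v5–v4
v7–v6–v3–v1–v4
v7–v6–v3–v1–v5–v4
v7–v6–v4
v7–v6–v5–v0–v3–v1–v4
v7–v6–v5–v1–v4
v7–v6–v5–v4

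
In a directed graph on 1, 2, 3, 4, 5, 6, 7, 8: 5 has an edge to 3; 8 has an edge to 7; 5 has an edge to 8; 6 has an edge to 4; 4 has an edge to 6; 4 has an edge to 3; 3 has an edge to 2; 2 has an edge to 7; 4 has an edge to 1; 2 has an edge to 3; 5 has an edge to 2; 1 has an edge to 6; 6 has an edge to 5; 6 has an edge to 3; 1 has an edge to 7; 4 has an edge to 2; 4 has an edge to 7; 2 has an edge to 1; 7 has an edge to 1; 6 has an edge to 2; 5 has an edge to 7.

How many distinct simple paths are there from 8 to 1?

8→7→1

1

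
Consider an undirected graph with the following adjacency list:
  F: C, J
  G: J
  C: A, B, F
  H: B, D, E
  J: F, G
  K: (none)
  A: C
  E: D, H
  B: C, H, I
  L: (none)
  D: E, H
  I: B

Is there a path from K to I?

K has no edges, so nothing is reachable from it.

No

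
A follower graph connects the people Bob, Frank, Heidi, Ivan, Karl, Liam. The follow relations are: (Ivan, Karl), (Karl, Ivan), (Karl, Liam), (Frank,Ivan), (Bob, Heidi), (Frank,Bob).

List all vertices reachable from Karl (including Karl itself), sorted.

Ivan, Karl, Liam

Start at Karl.
Its neighbours: Ivan, Liam.
Nothing further is reachable.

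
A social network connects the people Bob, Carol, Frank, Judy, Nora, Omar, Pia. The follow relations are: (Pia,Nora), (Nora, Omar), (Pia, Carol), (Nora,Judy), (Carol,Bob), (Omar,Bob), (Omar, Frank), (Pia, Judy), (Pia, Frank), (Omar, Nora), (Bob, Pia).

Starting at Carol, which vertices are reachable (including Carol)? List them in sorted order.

Bob, Carol, Frank, Judy, Nora, Omar, Pia

Start at Carol.
Its neighbours: Bob.
Then their neighbours: Pia.
Then next layer: Frank, Judy, Nora.
Then next layer: Omar.
Every vertex is now reached.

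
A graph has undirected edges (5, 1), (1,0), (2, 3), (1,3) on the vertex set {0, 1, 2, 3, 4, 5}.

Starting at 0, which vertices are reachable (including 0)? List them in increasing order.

0, 1, 2, 3, 5

Start at 0.
Its neighbours: 1.
Then their neighbours: 3, 5.
Then next layer: 2.
Nothing further is reachable.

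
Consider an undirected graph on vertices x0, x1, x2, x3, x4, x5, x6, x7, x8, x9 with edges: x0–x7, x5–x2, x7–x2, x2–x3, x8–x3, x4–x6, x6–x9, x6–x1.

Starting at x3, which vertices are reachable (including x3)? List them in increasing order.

Start at x3.
Its neighbours: x2, x8.
Then their neighbours: x5, x7.
Then next layer: x0.
Nothing further is reachable.

x0, x2, x3, x5, x7, x8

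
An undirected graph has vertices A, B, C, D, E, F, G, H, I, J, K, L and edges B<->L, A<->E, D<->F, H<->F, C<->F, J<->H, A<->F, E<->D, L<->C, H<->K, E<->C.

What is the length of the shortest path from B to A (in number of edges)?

4

Distance 0: B.
Distance 1: L.
Distance 2: C.
Distance 3: E, F.
Distance 4: A, D, H — contains A.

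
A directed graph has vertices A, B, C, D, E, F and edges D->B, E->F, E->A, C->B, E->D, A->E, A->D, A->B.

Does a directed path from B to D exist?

B has no outgoing edges, so nothing is reachable from it.

No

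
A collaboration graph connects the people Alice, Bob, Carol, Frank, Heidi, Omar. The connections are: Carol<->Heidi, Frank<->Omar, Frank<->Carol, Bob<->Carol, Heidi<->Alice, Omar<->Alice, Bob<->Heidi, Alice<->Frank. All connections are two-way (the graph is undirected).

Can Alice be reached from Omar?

Yes

Explore from Omar.
Distance 1: reach Alice, Frank.
Found Alice.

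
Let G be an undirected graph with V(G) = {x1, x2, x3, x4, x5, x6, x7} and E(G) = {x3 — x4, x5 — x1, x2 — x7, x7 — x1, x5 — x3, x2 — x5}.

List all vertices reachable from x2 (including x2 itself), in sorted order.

Start at x2.
Its neighbours: x5, x7.
Then their neighbours: x1, x3.
Then next layer: x4.
Nothing further is reachable.

x1, x2, x3, x4, x5, x7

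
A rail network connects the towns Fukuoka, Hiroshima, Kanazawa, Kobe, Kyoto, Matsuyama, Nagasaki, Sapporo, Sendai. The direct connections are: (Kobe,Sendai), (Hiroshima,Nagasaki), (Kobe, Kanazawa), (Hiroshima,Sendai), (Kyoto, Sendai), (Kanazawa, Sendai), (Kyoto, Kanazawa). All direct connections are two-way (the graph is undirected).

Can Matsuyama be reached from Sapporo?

No

Sapporo has no edges, so nothing is reachable from it.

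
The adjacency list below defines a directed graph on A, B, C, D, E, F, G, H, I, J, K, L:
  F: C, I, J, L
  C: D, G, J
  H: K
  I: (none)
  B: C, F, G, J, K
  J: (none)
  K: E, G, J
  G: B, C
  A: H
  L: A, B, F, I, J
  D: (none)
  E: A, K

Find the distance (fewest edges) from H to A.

3

Distance 0: H.
Distance 1: K.
Distance 2: E, G, J.
Distance 3: A, B, C — contains A.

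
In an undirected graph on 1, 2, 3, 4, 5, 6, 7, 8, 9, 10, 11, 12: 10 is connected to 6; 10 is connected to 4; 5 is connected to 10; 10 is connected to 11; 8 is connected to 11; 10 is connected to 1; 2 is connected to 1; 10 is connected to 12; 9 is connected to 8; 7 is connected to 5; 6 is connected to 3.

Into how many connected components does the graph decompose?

1

From 1: component {1, 2, 3, 4, 5, 6, 7, 8, 9, 10, 11, 12}.
That's 1 component.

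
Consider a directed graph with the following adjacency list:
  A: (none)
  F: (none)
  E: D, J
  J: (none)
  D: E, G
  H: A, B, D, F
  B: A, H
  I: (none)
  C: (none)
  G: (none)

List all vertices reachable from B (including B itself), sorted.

Start at B.
Its neighbours: A, H.
Then their neighbours: D, F.
Then next layer: E, G.
Then next layer: J.
Nothing further is reachable.

A, B, D, E, F, G, H, J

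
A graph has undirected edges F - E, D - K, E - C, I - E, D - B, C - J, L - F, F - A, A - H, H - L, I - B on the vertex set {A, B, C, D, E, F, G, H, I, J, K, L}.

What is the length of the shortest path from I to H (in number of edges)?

Distance 0: I.
Distance 1: B, E.
Distance 2: C, D, F.
Distance 3: A, J, K, L.
Distance 4: H — contains H.

4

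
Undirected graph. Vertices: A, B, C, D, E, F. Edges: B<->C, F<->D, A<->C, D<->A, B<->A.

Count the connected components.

2

From A: component {A, B, C, D, F}.
From E: component {E}.
That's 2 components.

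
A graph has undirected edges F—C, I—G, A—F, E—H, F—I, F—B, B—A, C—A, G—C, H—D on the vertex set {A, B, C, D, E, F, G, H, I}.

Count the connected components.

From A: component {A, B, C, F, G, I}.
From D: component {D, E, H}.
That's 2 components.

2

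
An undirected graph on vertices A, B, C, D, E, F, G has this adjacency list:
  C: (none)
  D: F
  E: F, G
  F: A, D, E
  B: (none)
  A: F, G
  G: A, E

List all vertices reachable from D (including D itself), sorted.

Start at D.
Its neighbours: F.
Then their neighbours: A, E.
Then next layer: G.
Nothing further is reachable.

A, D, E, F, G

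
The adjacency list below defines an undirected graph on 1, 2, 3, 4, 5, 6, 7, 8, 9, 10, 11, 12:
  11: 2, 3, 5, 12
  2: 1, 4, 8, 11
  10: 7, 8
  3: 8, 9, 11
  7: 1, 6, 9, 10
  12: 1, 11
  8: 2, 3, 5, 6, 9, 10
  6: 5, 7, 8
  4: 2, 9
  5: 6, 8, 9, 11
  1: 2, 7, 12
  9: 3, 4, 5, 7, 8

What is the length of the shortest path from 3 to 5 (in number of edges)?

Distance 0: 3.
Distance 1: 8, 9, 11.
Distance 2: 2, 4, 5, 6, 7, 10, 12 — contains 5.

2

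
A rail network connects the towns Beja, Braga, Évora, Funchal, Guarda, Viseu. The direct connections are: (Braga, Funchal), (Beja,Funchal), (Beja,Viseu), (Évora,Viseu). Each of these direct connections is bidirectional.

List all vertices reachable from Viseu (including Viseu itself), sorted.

Beja, Braga, Évora, Funchal, Viseu

Start at Viseu.
Its neighbours: Beja, Évora.
Then their neighbours: Funchal.
Then next layer: Braga.
Nothing further is reachable.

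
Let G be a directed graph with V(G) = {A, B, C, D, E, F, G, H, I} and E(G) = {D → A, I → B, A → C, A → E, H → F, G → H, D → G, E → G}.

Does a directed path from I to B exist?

Yes

Explore from I.
Distance 1: reach B.
Found B.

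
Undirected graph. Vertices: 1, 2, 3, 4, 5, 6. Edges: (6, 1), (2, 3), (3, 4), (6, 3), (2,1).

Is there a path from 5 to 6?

5 has no edges, so nothing is reachable from it.

No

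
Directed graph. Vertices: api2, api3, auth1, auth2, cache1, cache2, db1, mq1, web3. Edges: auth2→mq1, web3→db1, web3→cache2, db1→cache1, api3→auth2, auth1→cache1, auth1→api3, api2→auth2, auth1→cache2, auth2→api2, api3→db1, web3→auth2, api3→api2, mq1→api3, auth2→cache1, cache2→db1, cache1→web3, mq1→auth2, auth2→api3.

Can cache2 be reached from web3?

Yes

Explore from web3.
Distance 1: reach auth2, cache2, db1.
Found cache2.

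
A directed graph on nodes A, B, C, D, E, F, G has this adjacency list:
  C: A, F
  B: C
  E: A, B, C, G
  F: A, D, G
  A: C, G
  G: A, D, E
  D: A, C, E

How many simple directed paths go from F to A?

16

F→A
F→D→A
F→D→C→A
F→D→E→A
F→D→E→B→C→A
F→D→E→C→A
F→D→E→G→A
F→G→A
... and 8 more.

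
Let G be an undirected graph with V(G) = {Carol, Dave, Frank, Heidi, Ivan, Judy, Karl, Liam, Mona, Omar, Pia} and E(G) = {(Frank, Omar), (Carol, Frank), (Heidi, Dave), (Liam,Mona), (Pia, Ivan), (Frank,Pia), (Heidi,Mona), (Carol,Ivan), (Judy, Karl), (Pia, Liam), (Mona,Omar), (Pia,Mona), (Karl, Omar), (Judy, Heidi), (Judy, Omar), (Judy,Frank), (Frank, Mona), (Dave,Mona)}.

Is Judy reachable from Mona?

Explore from Mona.
Distance 1: reach Dave, Frank, Heidi, Liam, Omar, Pia.
Distance 2: reach Carol, Ivan, Judy, Karl.
Found Judy.

Yes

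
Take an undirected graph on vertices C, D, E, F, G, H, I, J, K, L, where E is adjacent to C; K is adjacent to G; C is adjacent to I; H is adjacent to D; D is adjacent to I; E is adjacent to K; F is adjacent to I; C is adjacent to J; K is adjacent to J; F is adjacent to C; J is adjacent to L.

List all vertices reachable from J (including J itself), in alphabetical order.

C, D, E, F, G, H, I, J, K, L

Start at J.
Its neighbours: C, K, L.
Then their neighbours: E, F, G, I.
Then next layer: D.
Then next layer: H.
Every vertex is now reached.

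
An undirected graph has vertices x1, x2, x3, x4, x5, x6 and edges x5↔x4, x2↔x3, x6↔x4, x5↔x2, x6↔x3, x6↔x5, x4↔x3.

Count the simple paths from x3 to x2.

x3–x2
x3–x4–x5–x2
x3–x4–x6–x5–x2
x3–x6–x4–x5–x2
x3–x6–x5–x2

5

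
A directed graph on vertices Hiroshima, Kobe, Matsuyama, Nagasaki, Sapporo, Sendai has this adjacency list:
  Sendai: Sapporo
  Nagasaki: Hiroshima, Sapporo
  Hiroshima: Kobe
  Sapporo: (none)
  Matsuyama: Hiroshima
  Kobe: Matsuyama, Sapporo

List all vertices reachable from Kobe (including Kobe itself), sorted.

Hiroshima, Kobe, Matsuyama, Sapporo

Start at Kobe.
Its neighbours: Matsuyama, Sapporo.
Then their neighbours: Hiroshima.
Nothing further is reachable.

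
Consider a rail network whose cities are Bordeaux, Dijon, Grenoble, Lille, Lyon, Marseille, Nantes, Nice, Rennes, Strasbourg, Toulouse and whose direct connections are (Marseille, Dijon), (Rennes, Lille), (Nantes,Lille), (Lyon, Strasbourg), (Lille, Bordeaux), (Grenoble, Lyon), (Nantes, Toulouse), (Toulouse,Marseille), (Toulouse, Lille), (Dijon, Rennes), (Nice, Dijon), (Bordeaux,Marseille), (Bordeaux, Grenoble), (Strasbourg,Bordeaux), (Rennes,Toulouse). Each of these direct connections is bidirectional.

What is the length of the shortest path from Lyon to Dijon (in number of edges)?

4

Distance 0: Lyon.
Distance 1: Grenoble, Strasbourg.
Distance 2: Bordeaux.
Distance 3: Lille, Marseille.
Distance 4: Dijon, Nantes, Rennes, Toulouse — contains Dijon.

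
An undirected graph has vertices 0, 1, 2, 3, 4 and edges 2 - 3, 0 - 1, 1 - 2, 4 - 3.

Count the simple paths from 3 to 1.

1

3–2–1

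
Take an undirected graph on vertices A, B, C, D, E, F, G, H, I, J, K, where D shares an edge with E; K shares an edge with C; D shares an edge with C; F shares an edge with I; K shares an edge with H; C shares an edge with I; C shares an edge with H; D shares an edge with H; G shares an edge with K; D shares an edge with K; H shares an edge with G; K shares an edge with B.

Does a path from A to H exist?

A has no edges, so nothing is reachable from it.

No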